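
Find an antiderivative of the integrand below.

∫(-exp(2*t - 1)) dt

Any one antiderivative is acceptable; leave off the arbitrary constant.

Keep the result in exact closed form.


Answer: -exp(2*t - 1)/2.


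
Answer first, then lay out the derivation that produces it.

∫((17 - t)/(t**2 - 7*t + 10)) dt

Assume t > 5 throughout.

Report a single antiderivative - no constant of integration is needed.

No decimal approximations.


The answer is 4*log(t - 5) - 5*log(t - 2).
Step 1. Decompose ∫((17 - t)/(t**2 - 7*t + 10)) dt by partial fractions, (17 - t)/(t**2 - 7*t + 10) = -5/(t - 2) + 4/(t - 5): now ∫(4/(t - 5)) dt + ∫(-5/(t - 2)) dt.
Step 2. Evaluate the standard form [assuming t > 2]: now -5*log(t - 2) + ∫(4/(t - 5)) dt.
Step 3. Evaluate the standard form [assuming t > 5]: now 4*log(t - 5) - 5*log(t - 2).
Answer: 4*log(t - 5) - 5*log(t - 2).


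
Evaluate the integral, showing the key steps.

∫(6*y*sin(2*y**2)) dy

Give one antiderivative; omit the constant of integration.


Step 1. Substitute u = y**2, turning ∫(6*y*sin(2*y**2)) dy into ∫(3*sin(2*u)) du: now ∫(3*sin(2*u)) du.
Step 2. Evaluate the standard form: now -3*cos(2*u)/2.
Step 3. Substitute back u = y**2: now -3*cos(2*y**2)/2.
Answer: -3*cos(2*y**2)/2.


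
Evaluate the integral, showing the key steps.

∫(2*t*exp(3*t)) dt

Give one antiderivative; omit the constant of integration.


Step 1. Integrate ∫(2*t*exp(3*t)) dt by parts with u = t, dv = (2*exp(3*t)) dt, so v = 2*exp(3*t)/3: now 2*t*exp(3*t)/3 + ∫(-2*exp(3*t)/3) dt.
Step 2. Evaluate the standard form: now 2*t*exp(3*t)/3 - 2*exp(3*t)/9.
Answer: 2*t*exp(3*t)/3 - 2*exp(3*t)/9.


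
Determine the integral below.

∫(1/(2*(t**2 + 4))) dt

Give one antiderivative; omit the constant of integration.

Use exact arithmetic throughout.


Answer: atan(t/2)/4.


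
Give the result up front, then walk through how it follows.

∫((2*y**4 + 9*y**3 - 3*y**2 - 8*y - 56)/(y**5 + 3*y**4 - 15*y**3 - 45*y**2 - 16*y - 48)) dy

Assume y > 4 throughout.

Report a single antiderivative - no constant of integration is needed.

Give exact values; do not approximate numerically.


The answer is log(y - 4) + 2*log(y + 3) - log(y + 4) + atan(y).
Step 1. Decompose ∫((2*y**4 + 9*y**3 - 3*y**2 - 8*y - 56)/(y**5 + 3*y**4 - 15*y**3 - 45*y**2 - 16*y - 48)) dy by partial fractions, (2*y**4 + 9*y**3 - 3*y**2 - 8*y - 56)/(y**5 + 3*y**4 - 15*y**3 - 45*y**2 - 16*y - 48) = 1/(y**2 + 1) - 1/(y + 4) + 2/(y + 3) + 1/(y - 4): now ∫(1/(y - 4)) dy + ∫(2/(y + 3)) dy + ∫(-1/(y + 4)) dy + ∫(1/(y**2 + 1)) dy.
Step 2. Evaluate the standard form [assuming y > -3]: now 2*log(y + 3) + ∫(1/(y - 4)) dy + ∫(-1/(y + 4)) dy + ∫(1/(y**2 + 1)) dy.
Step 3. Evaluate the standard form [assuming y > -4]: now 2*log(y + 3) - log(y + 4) + ∫(1/(y - 4)) dy + ∫(1/(y**2 + 1)) dy.
Step 4. Evaluate the standard form [assuming y > 4]: now log(y - 4) + 2*log(y + 3) - log(y + 4) + ∫(1/(y**2 + 1)) dy.
Step 5. Evaluate the standard form: now log(y - 4) + 2*log(y + 3) - log(y + 4) + atan(y).
Answer: log(y - 4) + 2*log(y + 3) - log(y + 4) + atan(y).


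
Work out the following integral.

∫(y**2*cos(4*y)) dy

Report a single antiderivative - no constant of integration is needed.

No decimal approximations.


Answer: y**2*sin(4*y)/4 + y*cos(4*y)/8 - sin(4*y)/32.


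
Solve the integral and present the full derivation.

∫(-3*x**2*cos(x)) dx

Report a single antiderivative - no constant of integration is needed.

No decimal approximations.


Step 1. Integrate ∫(-3*x**2*cos(x)) dx by parts with u = x**2, dv = (-3*cos(x)) dx, so v = -3*sin(x): now -3*x**2*sin(x) + ∫(6*x*sin(x)) dx.
Step 2. Integrate ∫(6*x*sin(x)) dx by parts with u = x, dv = (6*sin(x)) dx, so v = -6*cos(x): now -3*x**2*sin(x) - 6*x*cos(x) + ∫(6*cos(x)) dx.
Step 3. Evaluate the standard form: now -3*x**2*sin(x) - 6*x*cos(x) + 6*sin(x).
Answer: -3*x**2*sin(x) - 6*x*cos(x) + 6*sin(x).


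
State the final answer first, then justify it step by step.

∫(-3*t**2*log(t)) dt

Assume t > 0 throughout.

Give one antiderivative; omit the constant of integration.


The answer is -t**3*log(t) + t**3/3.
Step 1. Integrate ∫(-3*t**2*log(t)) dt by parts with u = log(t), dv = (-3*t**2) dt, so v = -t**3 [assuming t > 0]: now -t**3*log(t) + ∫(t**2) dt.
Step 2. Evaluate the standard form: now -t**3*log(t) + t**3/3.
Answer: -t**3*log(t) + t**3/3.


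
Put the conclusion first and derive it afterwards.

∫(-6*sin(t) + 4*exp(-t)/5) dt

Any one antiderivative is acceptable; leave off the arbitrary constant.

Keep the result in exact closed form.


The answer is 6*cos(t) - 4*exp(-t)/5.
Step 1. Rewrite: now ∫(4*exp(-t)/5) dt + ∫(-6*sin(t)) dt.
Step 2. Evaluate the standard form: now 6*cos(t) + ∫(4*exp(-t)/5) dt.
Step 3. Evaluate the standard form: now 6*cos(t) - 4*exp(-t)/5.
Answer: 6*cos(t) - 4*exp(-t)/5.


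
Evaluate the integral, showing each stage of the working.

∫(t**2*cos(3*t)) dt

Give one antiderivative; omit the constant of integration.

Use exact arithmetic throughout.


Step 1. Integrate ∫(t**2*cos(3*t)) dt by parts with u = t**2, dv = (cos(3*t)) dt, so v = sin(3*t)/3: now t**2*sin(3*t)/3 + ∫(-2*t*sin(3*t)/3) dt.
Step 2. Integrate ∫(-2*t*sin(3*t)/3) dt by parts with u = t, dv = (-2*sin(3*t)/3) dt, so v = 2*cos(3*t)/9: now t**2*sin(3*t)/3 + 2*t*cos(3*t)/9 + ∫(-2*cos(3*t)/9) dt.
Step 3. Evaluate the standard form: now t**2*sin(3*t)/3 + 2*t*cos(3*t)/9 - 2*sin(3*t)/27.
Answer: t**2*sin(3*t)/3 + 2*t*cos(3*t)/9 - 2*sin(3*t)/27.


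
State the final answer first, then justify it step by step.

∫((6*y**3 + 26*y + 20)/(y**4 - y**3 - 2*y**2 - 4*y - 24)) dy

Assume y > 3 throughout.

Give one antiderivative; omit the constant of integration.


The answer is 4*log(y - 3) + 2*log(y + 2) - atan(y/2).
Step 1. Decompose ∫((6*y**3 + 26*y + 20)/(y**4 - y**3 - 2*y**2 - 4*y - 24)) dy by partial fractions, (6*y**3 + 26*y + 20)/(y**4 - y**3 - 2*y**2 - 4*y - 24) = -2/(y**2 + 4) + 2/(y + 2) + 4/(y - 3): now ∫(4/(y - 3)) dy + ∫(2/(y + 2)) dy + ∫(-2/(y**2 + 4)) dy.
Step 2. Evaluate the standard form [assuming y > -2]: now 2*log(y + 2) + ∫(4/(y - 3)) dy + ∫(-2/(y**2 + 4)) dy.
Step 3. Evaluate the standard form [assuming y > 3]: now 4*log(y - 3) + 2*log(y + 2) + ∫(-2/(y**2 + 4)) dy.
Step 4. Evaluate the standard form: now 4*log(y - 3) + 2*log(y + 2) - atan(y/2).
Answer: 4*log(y - 3) + 2*log(y + 2) - atan(y/2).


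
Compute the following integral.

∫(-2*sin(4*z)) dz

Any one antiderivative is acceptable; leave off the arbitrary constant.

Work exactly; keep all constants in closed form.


Answer: cos(4*z)/2.


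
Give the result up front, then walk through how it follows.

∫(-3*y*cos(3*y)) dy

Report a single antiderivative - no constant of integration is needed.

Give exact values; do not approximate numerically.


The answer is -y*sin(3*y) - cos(3*y)/3.
Step 1. Integrate ∫(-3*y*cos(3*y)) dy by parts with u = y, dv = (-3*cos(3*y)) dy, so v = -sin(3*y): now -y*sin(3*y) + ∫(sin(3*y)) dy.
Step 2. Evaluate the standard form: now -y*sin(3*y) - cos(3*y)/3.
Answer: -y*sin(3*y) - cos(3*y)/3.


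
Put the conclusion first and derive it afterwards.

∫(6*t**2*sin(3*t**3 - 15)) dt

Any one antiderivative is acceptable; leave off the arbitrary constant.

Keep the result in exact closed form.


The answer is -2*cos(3*t**3 - 15)/3.
Step 1. Substitute u = t**3 - 5, turning ∫(6*t**2*sin(3*t**3 - 15)) dt into ∫(2*sin(3*u)) du: now ∫(2*sin(3*u)) du.
Step 2. Evaluate the standard form: now -2*cos(3*u)/3.
Step 3. Substitute back u = t**3 - 5: now -2*cos(3*t**3 - 15)/3.
Answer: -2*cos(3*t**3 - 15)/3.


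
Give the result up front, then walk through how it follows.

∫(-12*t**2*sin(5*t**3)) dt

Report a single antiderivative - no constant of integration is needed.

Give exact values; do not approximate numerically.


The answer is 4*cos(5*t**3)/5.
Step 1. Substitute u = t**3, turning ∫(-12*t**2*sin(5*t**3)) dt into ∫(-4*sin(5*u)) du: now ∫(-4*sin(5*u)) du.
Step 2. Evaluate the standard form: now 4*cos(5*u)/5.
Step 3. Substitute back u = t**3: now 4*cos(5*t**3)/5.
Answer: 4*cos(5*t**3)/5.


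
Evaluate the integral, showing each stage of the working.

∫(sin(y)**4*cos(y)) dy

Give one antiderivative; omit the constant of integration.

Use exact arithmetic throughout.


Step 1. Substitute u = sin(y), turning ∫(sin(y)**4*cos(y)) dy into ∫(u**4) du: now ∫(u**4) du.
Step 2. Evaluate the standard form: now u**5/5.
Step 3. Substitute back u = sin(y): now sin(y)**5/5.
Answer: sin(y)**5/5.


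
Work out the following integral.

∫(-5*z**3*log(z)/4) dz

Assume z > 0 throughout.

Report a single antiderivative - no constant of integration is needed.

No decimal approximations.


Answer: -5*z**4*log(z)/16 + 5*z**4/64.


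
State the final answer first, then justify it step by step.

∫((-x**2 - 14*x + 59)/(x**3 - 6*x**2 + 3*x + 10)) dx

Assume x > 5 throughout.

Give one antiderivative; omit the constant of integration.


The answer is -2*log(x - 5) - 3*log(x - 2) + 4*log(x + 1).
Step 1. Decompose ∫((-x**2 - 14*x + 59)/(x**3 - 6*x**2 + 3*x + 10)) dx by partial fractions, (-x**2 - 14*x + 59)/(x**3 - 6*x**2 + 3*x + 10) = 4/(x + 1) - 3/(x - 2) - 2/(x - 5): now ∫(-2/(x - 5)) dx + ∫(-3/(x - 2)) dx + ∫(4/(x + 1)) dx.
Step 2. Evaluate the standard form [assuming x > -1]: now 4*log(x + 1) + ∫(-2/(x - 5)) dx + ∫(-3/(x - 2)) dx.
Step 3. Evaluate the standard form [assuming x > 2]: now -3*log(x - 2) + 4*log(x + 1) + ∫(-2/(x - 5)) dx.
Step 4. Evaluate the standard form [assuming x > 5]: now -2*log(x - 5) - 3*log(x - 2) + 4*log(x + 1).
Answer: -2*log(x - 5) - 3*log(x - 2) + 4*log(x + 1).


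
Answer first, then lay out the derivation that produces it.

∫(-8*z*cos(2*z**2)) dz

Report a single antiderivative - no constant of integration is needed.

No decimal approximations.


The answer is -2*sin(2*z**2).
Step 1. Substitute u = z**2, turning ∫(-8*z*cos(2*z**2)) dz into ∫(-4*cos(2*u)) du: now ∫(-4*cos(2*u)) du.
Step 2. Evaluate the standard form: now -2*sin(2*u).
Step 3. Substitute back u = z**2: now -2*sin(2*z**2).
Answer: -2*sin(2*z**2).


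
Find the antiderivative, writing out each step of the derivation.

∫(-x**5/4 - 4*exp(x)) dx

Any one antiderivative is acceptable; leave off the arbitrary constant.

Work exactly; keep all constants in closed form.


Step 1. Rewrite: now ∫(-x**5/4) dx + ∫(-4*exp(x)) dx.
Step 2. Evaluate the standard form: now -4*exp(x) + ∫(-x**5/4) dx.
Step 3. Evaluate the standard form: now -x**6/24 - 4*exp(x).
Answer: -x**6/24 - 4*exp(x).


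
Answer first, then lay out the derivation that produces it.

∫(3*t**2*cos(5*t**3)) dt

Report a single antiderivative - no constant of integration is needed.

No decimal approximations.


The answer is sin(5*t**3)/5.
Step 1. Substitute u = t**3, turning ∫(3*t**2*cos(5*t**3)) dt into ∫(cos(5*u)) du: now ∫(cos(5*u)) du.
Step 2. Evaluate the standard form: now sin(5*u)/5.
Step 3. Substitute back u = t**3: now sin(5*t**3)/5.
Answer: sin(5*t**3)/5.


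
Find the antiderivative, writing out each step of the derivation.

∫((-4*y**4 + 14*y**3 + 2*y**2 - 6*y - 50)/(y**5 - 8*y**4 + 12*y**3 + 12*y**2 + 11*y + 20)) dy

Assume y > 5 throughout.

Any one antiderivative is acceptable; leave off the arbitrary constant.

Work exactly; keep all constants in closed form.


Step 1. Decompose ∫((-4*y**4 + 14*y**3 + 2*y**2 - 6*y - 50)/(y**5 - 8*y**4 + 12*y**3 + 12*y**2 + 11*y + 20)) dy by partial fractions, (-4*y**4 + 14*y**3 + 2*y**2 - 6*y - 50)/(y**5 - 8*y**4 + 12*y**3 + 12*y**2 + 11*y + 20) = -2/(y**2 + 1) - 1/(y + 1) + 2/(y - 4) - 5/(y - 5): now ∫(-5/(y - 5)) dy + ∫(2/(y - 4)) dy + ∫(-1/(y + 1)) dy + ∫(-2/(y**2 + 1)) dy.
Step 2. Evaluate the standard form [assuming y > -1]: now -log(y + 1) + ∫(-5/(y - 5)) dy + ∫(2/(y - 4)) dy + ∫(-2/(y**2 + 1)) dy.
Step 3. Evaluate the standard form [assuming y > 5]: now -5*log(y - 5) - log(y + 1) + ∫(2/(y - 4)) dy + ∫(-2/(y**2 + 1)) dy.
Step 4. Evaluate the standard form [assuming y > 4]: now -5*log(y - 5) + 2*log(y - 4) - log(y + 1) + ∫(-2/(y**2 + 1)) dy.
Step 5. Evaluate the standard form: now -5*log(y - 5) + 2*log(y - 4) - log(y + 1) - 2*atan(y).
Answer: -5*log(y - 5) + 2*log(y - 4) - log(y + 1) - 2*atan(y).


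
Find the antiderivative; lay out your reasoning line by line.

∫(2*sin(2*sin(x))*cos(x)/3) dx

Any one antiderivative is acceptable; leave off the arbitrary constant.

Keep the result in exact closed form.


Step 1. Substitute u = sin(x), turning ∫(2*sin(2*sin(x))*cos(x)/3) dx into ∫(2*sin(2*u)/3) du: now ∫(2*sin(2*u)/3) du.
Step 2. Evaluate the standard form: now -cos(2*u)/3.
Step 3. Substitute back u = sin(x): now -cos(2*sin(x))/3.
Answer: -cos(2*sin(x))/3.


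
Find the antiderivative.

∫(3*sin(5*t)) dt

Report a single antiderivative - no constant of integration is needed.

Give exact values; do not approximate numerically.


Answer: -3*cos(5*t)/5.


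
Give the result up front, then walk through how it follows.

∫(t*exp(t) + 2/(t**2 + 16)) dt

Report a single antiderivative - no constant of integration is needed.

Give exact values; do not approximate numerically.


The answer is t*exp(t) - exp(t) + atan(t/4)/2.
Step 1. Rewrite: now ∫(t*exp(t)) dt + ∫(2/(t**2 + 16)) dt.
Step 2. Integrate ∫(t*exp(t)) dt by parts with u = t, dv = (exp(t)) dt, so v = exp(t): now t*exp(t) + ∫(2/(t**2 + 16)) dt + ∫(-exp(t)) dt.
Step 3. Evaluate the standard form: now t*exp(t) - exp(t) + ∫(2/(t**2 + 16)) dt.
Step 4. Evaluate the standard form: now t*exp(t) - exp(t) + atan(t/4)/2.
Answer: t*exp(t) - exp(t) + atan(t/4)/2.


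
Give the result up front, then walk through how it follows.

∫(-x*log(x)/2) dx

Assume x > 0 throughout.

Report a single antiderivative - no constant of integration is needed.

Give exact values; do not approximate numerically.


The answer is -x**2*log(x)/4 + x**2/8.
Step 1. Integrate ∫(-x*log(x)/2) dx by parts with u = log(x), dv = (-x/2) dx, so v = -x**2/4 [assuming x > 0]: now -x**2*log(x)/4 + ∫(x/4) dx.
Step 2. Evaluate the standard form: now -x**2*log(x)/4 + x**2/8.
Answer: -x**2*log(x)/4 + x**2/8.


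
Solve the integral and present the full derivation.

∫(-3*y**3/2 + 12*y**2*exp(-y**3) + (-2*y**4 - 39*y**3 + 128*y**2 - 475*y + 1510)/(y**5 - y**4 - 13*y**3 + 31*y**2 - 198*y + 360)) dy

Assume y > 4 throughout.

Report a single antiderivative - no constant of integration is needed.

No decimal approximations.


Step 1. Rewrite: now ∫(-3*y**3/2) dy + ∫(12*y**2*exp(-y**3)) dy + ∫((-2*y**4 - 39*y**3 + 128*y**2 - 475*y + 1510)/(y**5 - y**4 - 13*y**3 + 31*y**2 - 198*y + 360)) dy.
Step 2. Evaluate the standard form: now -3*y**4/8 + ∫(12*y**2*exp(-y**3)) dy + ∫((-2*y**4 - 39*y**3 + 128*y**2 - 475*y + 1510)/(y**5 - y**4 - 13*y**3 + 31*y**2 - 198*y + 360)) dy.
Step 3. Substitute u = y**3, turning ∫(12*y**2*exp(-y**3)) dy into ∫(4*exp(-u)) du: now -3*y**4/8 + ∫((-2*y**4 - 39*y**3 + 128*y**2 - 475*y + 1510)/(y**5 - y**4 - 13*y**3 + 31*y**2 - 198*y + 360)) dy + ∫(4*exp(-u)) du.
Step 4. Evaluate the standard form: now -3*y**4/8 + ∫((-2*y**4 - 39*y**3 + 128*y**2 - 475*y + 1510)/(y**5 - y**4 - 13*y**3 + 31*y**2 - 198*y + 360)) dy - 4*exp(-u).
Step 5. Substitute back u = y**3: now -3*y**4/8 + ∫((-2*y**4 - 39*y**3 + 128*y**2 - 475*y + 1510)/(y**5 - y**4 - 13*y**3 + 31*y**2 - 198*y + 360)) dy - 4*exp(-y**3).
Step 6. Decompose ∫((-2*y**4 - 39*y**3 + 128*y**2 - 475*y + 1510)/(y**5 - y**4 - 13*y**3 + 31*y**2 - 198*y + 360)) dy by partial fractions, (-2*y**4 - 39*y**3 + 128*y**2 - 475*y + 1510)/(y**5 - y**4 - 13*y**3 + 31*y**2 - 198*y + 360) = 4/(y**2 + 9) + 5/(y + 5) - 4/(y - 2) - 3/(y - 4): now -3*y**4/8 + ∫(-3/(y - 4)) dy + ∫(-4/(y - 2)) dy + ∫(5/(y + 5)) dy + ∫(4/(y**2 + 9)) dy - 4*exp(-y**3).
Step 7. Evaluate the standard form [assuming y > -5]: now -3*y**4/8 + 5*log(y + 5) + ∫(-3/(y - 4)) dy + ∫(-4/(y - 2)) dy + ∫(4/(y**2 + 9)) dy - 4*exp(-y**3).
Step 8. Evaluate the standard form [assuming y > 2]: now -3*y**4/8 - 4*log(y - 2) + 5*log(y + 5) + ∫(-3/(y - 4)) dy + ∫(4/(y**2 + 9)) dy - 4*exp(-y**3).
Step 9. Evaluate the standard form [assuming y > 4]: now -3*y**4/8 - 3*log(y - 4) - 4*log(y - 2) + 5*log(y + 5) + ∫(4/(y**2 + 9)) dy - 4*exp(-y**3).
Step 10. Evaluate the standard form: now -3*y**4/8 - 3*log(y - 4) - 4*log(y - 2) + 5*log(y + 5) + 4*atan(y/3)/3 - 4*exp(-y**3).
Answer: -3*y**4/8 - 3*log(y - 4) - 4*log(y - 2) + 5*log(y + 5) + 4*atan(y/3)/3 - 4*exp(-y**3).


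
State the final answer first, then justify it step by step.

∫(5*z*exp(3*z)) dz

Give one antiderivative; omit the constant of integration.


The answer is 5*z*exp(3*z)/3 - 5*exp(3*z)/9.
Step 1. Integrate ∫(5*z*exp(3*z)) dz by parts with u = z, dv = (5*exp(3*z)) dz, so v = 5*exp(3*z)/3: now 5*z*exp(3*z)/3 + ∫(-5*exp(3*z)/3) dz.
Step 2. Evaluate the standard form: now 5*z*exp(3*z)/3 - 5*exp(3*z)/9.
Answer: 5*z*exp(3*z)/3 - 5*exp(3*z)/9.


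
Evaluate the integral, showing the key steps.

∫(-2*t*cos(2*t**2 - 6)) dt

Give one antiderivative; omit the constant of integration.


Step 1. Substitute u = t**2 - 3, turning ∫(-2*t*cos(2*t**2 - 6)) dt into ∫(-cos(2*u)) du: now ∫(-cos(2*u)) du.
Step 2. Evaluate the standard form: now -sin(2*u)/2.
Step 3. Substitute back u = t**2 - 3: now -sin(2*t**2 - 6)/2.
Answer: -sin(2*t**2 - 6)/2.


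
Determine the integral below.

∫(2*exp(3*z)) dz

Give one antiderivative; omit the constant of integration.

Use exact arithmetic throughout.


Answer: 2*exp(3*z)/3.


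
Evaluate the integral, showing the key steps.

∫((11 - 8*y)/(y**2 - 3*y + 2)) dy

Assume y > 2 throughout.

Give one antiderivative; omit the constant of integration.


Step 1. Decompose ∫((11 - 8*y)/(y**2 - 3*y + 2)) dy by partial fractions, (11 - 8*y)/(y**2 - 3*y + 2) = -3/(y - 1) - 5/(y - 2): now ∫(-5/(y - 2)) dy + ∫(-3/(y - 1)) dy.
Step 2. Evaluate the standard form [assuming y > 1]: now -3*log(y - 1) + ∫(-5/(y - 2)) dy.
Step 3. Evaluate the standard form [assuming y > 2]: now -5*log(y - 2) - 3*log(y - 1).
Answer: -5*log(y - 2) - 3*log(y - 1).


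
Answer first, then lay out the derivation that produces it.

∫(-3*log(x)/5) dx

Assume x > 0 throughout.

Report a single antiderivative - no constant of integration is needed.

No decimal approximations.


The answer is -3*x*log(x)/5 + 3*x/5.
Step 1. Integrate ∫(-3*log(x)/5) dx by parts with u = log(x), dv = (-3/5) dx, so v = -3*x/5 [assuming x > 0]: now -3*x*log(x)/5 + ∫(3/5) dx.
Step 2. Evaluate the standard form: now -3*x*log(x)/5 + 3*x/5.
Answer: -3*x*log(x)/5 + 3*x/5.


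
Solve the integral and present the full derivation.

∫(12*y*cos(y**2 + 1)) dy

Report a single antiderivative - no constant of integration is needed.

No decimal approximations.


Step 1. Substitute u = y**2 + 1, turning ∫(12*y*cos(y**2 + 1)) dy into ∫(6*cos(u)) du: now ∫(6*cos(u)) du.
Step 2. Evaluate the standard form: now 6*sin(u).
Step 3. Substitute back u = y**2 + 1: now 6*sin(y**2 + 1).
Answer: 6*sin(y**2 + 1).


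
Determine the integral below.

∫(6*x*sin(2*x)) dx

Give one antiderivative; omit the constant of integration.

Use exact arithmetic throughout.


Answer: -3*x*cos(2*x) + 3*sin(2*x)/2.


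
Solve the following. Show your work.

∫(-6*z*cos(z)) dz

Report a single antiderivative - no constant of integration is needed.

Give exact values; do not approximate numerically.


Step 1. Integrate ∫(-6*z*cos(z)) dz by parts with u = z, dv = (-6*cos(z)) dz, so v = -6*sin(z): now -6*z*sin(z) + ∫(6*sin(z)) dz.
Step 2. Evaluate the standard form: now -6*z*sin(z) - 6*cos(z).
Answer: -6*z*sin(z) - 6*cos(z).


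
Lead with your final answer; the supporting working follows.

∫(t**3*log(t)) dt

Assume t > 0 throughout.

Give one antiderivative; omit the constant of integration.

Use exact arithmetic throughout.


The answer is t**4*log(t)/4 - t**4/16.
Step 1. Integrate ∫(t**3*log(t)) dt by parts with u = log(t), dv = (t**3) dt, so v = t**4/4 [assuming t > 0]: now t**4*log(t)/4 + ∫(-t**3/4) dt.
Step 2. Evaluate the standard form: now t**4*log(t)/4 - t**4/16.
Answer: t**4*log(t)/4 - t**4/16.


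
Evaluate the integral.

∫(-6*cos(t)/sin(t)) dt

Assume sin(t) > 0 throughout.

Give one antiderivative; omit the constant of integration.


Answer: -6*log(sin(t)).


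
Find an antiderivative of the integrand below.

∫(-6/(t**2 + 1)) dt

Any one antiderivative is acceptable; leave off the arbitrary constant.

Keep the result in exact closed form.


Answer: -6*atan(t).


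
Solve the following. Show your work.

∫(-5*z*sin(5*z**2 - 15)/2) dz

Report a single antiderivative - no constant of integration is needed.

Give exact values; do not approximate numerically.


Step 1. Substitute u = z**2 - 3, turning ∫(-5*z*sin(5*z**2 - 15)/2) dz into ∫(-5*sin(5*u)/4) du: now ∫(-5*sin(5*u)/4) du.
Step 2. Evaluate the standard form: now cos(5*u)/4.
Step 3. Substitute back u = z**2 - 3: now cos(5*z**2 - 15)/4.
Answer: cos(5*z**2 - 15)/4.


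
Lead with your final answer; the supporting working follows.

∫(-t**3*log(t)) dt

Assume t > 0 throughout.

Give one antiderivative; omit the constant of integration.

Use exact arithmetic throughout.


The answer is -t**4*log(t)/4 + t**4/16.
Step 1. Integrate ∫(-t**3*log(t)) dt by parts with u = log(t), dv = (-t**3) dt, so v = -t**4/4 [assuming t > 0]: now -t**4*log(t)/4 + ∫(t**3/4) dt.
Step 2. Evaluate the standard form: now -t**4*log(t)/4 + t**4/16.
Answer: -t**4*log(t)/4 + t**4/16.


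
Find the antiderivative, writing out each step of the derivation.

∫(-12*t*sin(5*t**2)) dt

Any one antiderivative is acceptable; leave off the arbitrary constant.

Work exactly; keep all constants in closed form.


Step 1. Substitute u = t**2, turning ∫(-12*t*sin(5*t**2)) dt into ∫(-6*sin(5*u)) du: now ∫(-6*sin(5*u)) du.
Step 2. Evaluate the standard form: now 6*cos(5*u)/5.
Step 3. Substitute back u = t**2: now 6*cos(5*t**2)/5.
Answer: 6*cos(5*t**2)/5.


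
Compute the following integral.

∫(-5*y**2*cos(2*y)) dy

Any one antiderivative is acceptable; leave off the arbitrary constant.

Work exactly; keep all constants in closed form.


Answer: -5*y**2*sin(2*y)/2 - 5*y*cos(2*y)/2 + 5*sin(2*y)/4.


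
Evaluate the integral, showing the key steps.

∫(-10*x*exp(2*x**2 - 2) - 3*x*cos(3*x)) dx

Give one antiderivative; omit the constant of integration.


Step 1. Rewrite: now ∫(-10*x*exp(2*x**2 - 2)) dx + ∫(-3*x*cos(3*x)) dx.
Step 2. Substitute u = x**2 - 1, turning ∫(-10*x*exp(2*x**2 - 2)) dx into ∫(-5*exp(2*u)) du: now ∫(-3*x*cos(3*x)) dx + ∫(-5*exp(2*u)) du.
Step 3. Evaluate the standard form: now -5*exp(2*u)/2 + ∫(-3*x*cos(3*x)) dx.
Step 4. Substitute back u = x**2 - 1: now -5*exp(2*x**2 - 2)/2 + ∫(-3*x*cos(3*x)) dx.
Step 5. Integrate ∫(-3*x*cos(3*x)) dx by parts with u = x, dv = (-3*cos(3*x)) dx, so v = -sin(3*x): now -x*sin(3*x) - 5*exp(2*x**2 - 2)/2 + ∫(sin(3*x)) dx.
Step 6. Evaluate the standard form: now -x*sin(3*x) - 5*exp(2*x**2 - 2)/2 - cos(3*x)/3.
Answer: -x*sin(3*x) - 5*exp(2*x**2 - 2)/2 - cos(3*x)/3.


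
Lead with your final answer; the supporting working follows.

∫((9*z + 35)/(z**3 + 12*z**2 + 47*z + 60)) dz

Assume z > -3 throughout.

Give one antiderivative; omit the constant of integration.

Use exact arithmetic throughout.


The answer is 4*log(z + 3) + log(z + 4) - 5*log(z + 5).
Step 1. Decompose ∫((9*z + 35)/(z**3 + 12*z**2 + 47*z + 60)) dz by partial fractions, (9*z + 35)/(z**3 + 12*z**2 + 47*z + 60) = -5/(z + 5) + 1/(z + 4) + 4/(z + 3): now ∫(4/(z + 3)) dz + ∫(1/(z + 4)) dz + ∫(-5/(z + 5)) dz.
Step 2. Evaluate the standard form [assuming z > -5]: now -5*log(z + 5) + ∫(4/(z + 3)) dz + ∫(1/(z + 4)) dz.
Step 3. Evaluate the standard form [assuming z > -3]: now 4*log(z + 3) - 5*log(z + 5) + ∫(1/(z + 4)) dz.
Step 4. Evaluate the standard form [assuming z > -4]: now 4*log(z + 3) + log(z + 4) - 5*log(z + 5).
Answer: 4*log(z + 3) + log(z + 4) - 5*log(z + 5).


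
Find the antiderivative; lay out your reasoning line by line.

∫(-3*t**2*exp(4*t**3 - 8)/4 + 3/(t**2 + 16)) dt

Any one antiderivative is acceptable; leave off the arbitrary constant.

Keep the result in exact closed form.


Step 1. Rewrite: now ∫(-3*t**2*exp(4*t**3 - 8)/4) dt + ∫(3/(t**2 + 16)) dt.
Step 2. Evaluate the standard form: now 3*atan(t/4)/4 + ∫(-3*t**2*exp(4*t**3 - 8)/4) dt.
Step 3. Substitute u = t**3 - 2, turning ∫(-3*t**2*exp(4*t**3 - 8)/4) dt into ∫(-exp(4*u)/4) du: now 3*atan(t/4)/4 + ∫(-exp(4*u)/4) du.
Step 4. Evaluate the standard form: now -exp(4*u)/16 + 3*atan(t/4)/4.
Step 5. Substitute back u = t**3 - 2: now -exp(4*t**3 - 8)/16 + 3*atan(t/4)/4.
Answer: -exp(4*t**3 - 8)/16 + 3*atan(t/4)/4.


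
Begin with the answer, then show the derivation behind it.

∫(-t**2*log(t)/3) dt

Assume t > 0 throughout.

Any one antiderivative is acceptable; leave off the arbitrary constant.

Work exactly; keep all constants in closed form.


The answer is -t**3*log(t)/9 + t**3/27.
Step 1. Integrate ∫(-t**2*log(t)/3) dt by parts with u = log(t), dv = (-t**2/3) dt, so v = -t**3/9 [assuming t > 0]: now -t**3*log(t)/9 + ∫(t**2/9) dt.
Step 2. Evaluate the standard form: now -t**3*log(t)/9 + t**3/27.
Answer: -t**3*log(t)/9 + t**3/27.


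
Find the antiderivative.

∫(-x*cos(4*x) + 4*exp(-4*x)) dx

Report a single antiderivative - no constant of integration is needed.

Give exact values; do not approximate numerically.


Answer: -x*sin(4*x)/4 - cos(4*x)/16 - exp(-4*x).


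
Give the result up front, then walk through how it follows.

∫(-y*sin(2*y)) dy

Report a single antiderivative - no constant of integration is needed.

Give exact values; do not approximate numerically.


The answer is y*cos(2*y)/2 - sin(2*y)/4.
Step 1. Integrate ∫(-y*sin(2*y)) dy by parts with u = y, dv = (-sin(2*y)) dy, so v = cos(2*y)/2: now y*cos(2*y)/2 + ∫(-cos(2*y)/2) dy.
Step 2. Evaluate the standard form: now y*cos(2*y)/2 - sin(2*y)/4.
Answer: y*cos(2*y)/2 - sin(2*y)/4.


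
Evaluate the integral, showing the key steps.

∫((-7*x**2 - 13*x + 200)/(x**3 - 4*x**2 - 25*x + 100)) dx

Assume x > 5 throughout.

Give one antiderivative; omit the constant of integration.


Step 1. Decompose ∫((-7*x**2 - 13*x + 200)/(x**3 - 4*x**2 - 25*x + 100)) dx by partial fractions, (-7*x**2 - 13*x + 200)/(x**3 - 4*x**2 - 25*x + 100) = 1/(x + 5) - 4/(x - 4) - 4/(x - 5): now ∫(-4/(x - 5)) dx + ∫(-4/(x - 4)) dx + ∫(1/(x + 5)) dx.
Step 2. Evaluate the standard form [assuming x > -5]: now log(x + 5) + ∫(-4/(x - 5)) dx + ∫(-4/(x - 4)) dx.
Step 3. Evaluate the standard form [assuming x > 4]: now -4*log(x - 4) + log(x + 5) + ∫(-4/(x - 5)) dx.
Step 4. Evaluate the standard form [assuming x > 5]: now -4*log(x - 5) - 4*log(x - 4) + log(x + 5).
Answer: -4*log(x - 5) - 4*log(x - 4) + log(x + 5).


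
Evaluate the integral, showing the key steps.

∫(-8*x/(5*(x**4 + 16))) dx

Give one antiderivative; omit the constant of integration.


Step 1. Substitute u = x**2, turning ∫(-8*x/(5*(x**4 + 16))) dx into ∫(-4/(5*(u**2 + 16))) du: now ∫(-4/(5*(u**2 + 16))) du.
Step 2. Evaluate the standard form: now -atan(u/4)/5.
Step 3. Substitute back u = x**2: now -atan(x**2/4)/5.
Answer: -atan(x**2/4)/5.


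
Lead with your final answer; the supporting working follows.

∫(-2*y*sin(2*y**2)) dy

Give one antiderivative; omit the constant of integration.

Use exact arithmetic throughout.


The answer is cos(2*y**2)/2.
Step 1. Substitute u = y**2, turning ∫(-2*y*sin(2*y**2)) dy into ∫(-sin(2*u)) du: now ∫(-sin(2*u)) du.
Step 2. Evaluate the standard form: now cos(2*u)/2.
Step 3. Substitute back u = y**2: now cos(2*y**2)/2.
Answer: cos(2*y**2)/2.


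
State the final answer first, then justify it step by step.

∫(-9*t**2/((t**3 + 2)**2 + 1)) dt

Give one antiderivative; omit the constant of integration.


The answer is -3*atan(t**3 + 2).
Step 1. Substitute u = t**3 + 2, turning ∫(-9*t**2/((t**3 + 2)**2 + 1)) dt into ∫(-3/(u**2 + 1)) du: now ∫(-3/(u**2 + 1)) du.
Step 2. Evaluate the standard form: now -3*atan(u).
Step 3. Substitute back u = t**3 + 2: now -3*atan(t**3 + 2).
Answer: -3*atan(t**3 + 2).


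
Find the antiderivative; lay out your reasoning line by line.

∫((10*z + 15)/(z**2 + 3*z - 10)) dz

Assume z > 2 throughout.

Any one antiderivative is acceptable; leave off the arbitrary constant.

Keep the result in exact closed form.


Step 1. Decompose ∫((10*z + 15)/(z**2 + 3*z - 10)) dz by partial fractions, (10*z + 15)/(z**2 + 3*z - 10) = 5/(z + 5) + 5/(z - 2): now ∫(5/(z - 2)) dz + ∫(5/(z + 5)) dz.
Step 2. Evaluate the standard form [assuming z > -5]: now 5*log(z + 5) + ∫(5/(z - 2)) dz.
Step 3. Evaluate the standard form [assuming z > 2]: now 5*log(z - 2) + 5*log(z + 5).
Answer: 5*log(z - 2) + 5*log(z + 5).


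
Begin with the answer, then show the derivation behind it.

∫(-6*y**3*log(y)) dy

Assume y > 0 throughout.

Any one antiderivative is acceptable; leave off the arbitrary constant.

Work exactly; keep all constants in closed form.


The answer is -3*y**4*log(y)/2 + 3*y**4/8.
Step 1. Integrate ∫(-6*y**3*log(y)) dy by parts with u = log(y), dv = (-6*y**3) dy, so v = -3*y**4/2 [assuming y > 0]: now -3*y**4*log(y)/2 + ∫(3*y**3/2) dy.
Step 2. Evaluate the standard form: now -3*y**4*log(y)/2 + 3*y**4/8.
Answer: -3*y**4*log(y)/2 + 3*y**4/8.


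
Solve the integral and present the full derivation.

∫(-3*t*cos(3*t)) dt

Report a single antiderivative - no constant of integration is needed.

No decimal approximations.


Step 1. Integrate ∫(-3*t*cos(3*t)) dt by parts with u = t, dv = (-3*cos(3*t)) dt, so v = -sin(3*t): now -t*sin(3*t) + ∫(sin(3*t)) dt.
Step 2. Evaluate the standard form: now -t*sin(3*t) - cos(3*t)/3.
Answer: -t*sin(3*t) - cos(3*t)/3.


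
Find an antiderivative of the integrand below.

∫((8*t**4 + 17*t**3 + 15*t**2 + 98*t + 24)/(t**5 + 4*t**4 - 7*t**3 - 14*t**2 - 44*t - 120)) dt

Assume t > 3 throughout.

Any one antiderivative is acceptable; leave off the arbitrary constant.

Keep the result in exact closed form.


Answer: 3*log(t - 3) + log(t + 2) + 4*log(t + 5) - atan(t/2).


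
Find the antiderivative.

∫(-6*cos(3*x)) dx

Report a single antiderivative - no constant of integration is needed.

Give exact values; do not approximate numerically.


Answer: -2*sin(3*x).


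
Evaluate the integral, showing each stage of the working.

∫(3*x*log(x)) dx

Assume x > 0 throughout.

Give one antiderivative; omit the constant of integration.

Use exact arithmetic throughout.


Step 1. Integrate ∫(3*x*log(x)) dx by parts with u = log(x), dv = (3*x) dx, so v = 3*x**2/2 [assuming x > 0]: now 3*x**2*log(x)/2 + ∫(-3*x/2) dx.
Step 2. Evaluate the standard form: now 3*x**2*log(x)/2 - 3*x**2/4.
Answer: 3*x**2*log(x)/2 - 3*x**2/4.


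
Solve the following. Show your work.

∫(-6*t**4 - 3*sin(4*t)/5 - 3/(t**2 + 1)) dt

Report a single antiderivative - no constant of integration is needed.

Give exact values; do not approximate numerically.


Step 1. Rewrite: now ∫(-6*t**4) dt + ∫(-3/(t**2 + 1)) dt + ∫(-3*sin(4*t)/5) dt.
Step 2. Evaluate the standard form: now -6*t**5/5 + ∫(-3/(t**2 + 1)) dt + ∫(-3*sin(4*t)/5) dt.
Step 3. Evaluate the standard form: now -6*t**5/5 - 3*atan(t) + ∫(-3*sin(4*t)/5) dt.
Step 4. Evaluate the standard form: now -6*t**5/5 + 3*cos(4*t)/20 - 3*atan(t).
Answer: -6*t**5/5 + 3*cos(4*t)/20 - 3*atan(t).


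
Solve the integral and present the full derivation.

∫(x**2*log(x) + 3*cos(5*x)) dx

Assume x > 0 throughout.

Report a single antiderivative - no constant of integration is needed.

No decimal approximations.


Step 1. Rewrite: now ∫(x**2*log(x)) dx + ∫(3*cos(5*x)) dx.
Step 2. Evaluate the standard form: now 3*sin(5*x)/5 + ∫(x**2*log(x)) dx.
Step 3. Integrate ∫(x**2*log(x)) dx by parts with u = log(x), dv = (x**2) dx, so v = x**3/3 [assuming x > 0]: now x**3*log(x)/3 + 3*sin(5*x)/5 + ∫(-x**2/3) dx.
Step 4. Evaluate the standard form: now x**3*log(x)/3 - x**3/9 + 3*sin(5*x)/5.
Answer: x**3*log(x)/3 - x**3/9 + 3*sin(5*x)/5.


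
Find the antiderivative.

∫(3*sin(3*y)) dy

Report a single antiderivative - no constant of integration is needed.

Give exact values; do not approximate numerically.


Answer: -cos(3*y).


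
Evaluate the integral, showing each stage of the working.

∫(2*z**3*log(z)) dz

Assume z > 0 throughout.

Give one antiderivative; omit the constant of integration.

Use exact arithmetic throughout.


Step 1. Integrate ∫(2*z**3*log(z)) dz by parts with u = log(z), dv = (2*z**3) dz, so v = z**4/2 [assuming z > 0]: now z**4*log(z)/2 + ∫(-z**3/2) dz.
Step 2. Evaluate the standard form: now z**4*log(z)/2 - z**4/8.
Answer: z**4*log(z)/2 - z**4/8.


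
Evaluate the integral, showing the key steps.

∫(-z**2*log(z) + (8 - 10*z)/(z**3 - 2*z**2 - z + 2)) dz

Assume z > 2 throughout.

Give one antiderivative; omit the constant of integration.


Step 1. Rewrite: now ∫(-z**2*log(z)) dz + ∫((8 - 10*z)/(z**3 - 2*z**2 - z + 2)) dz.
Step 2. Decompose ∫((8 - 10*z)/(z**3 - 2*z**2 - z + 2)) dz by partial fractions, (8 - 10*z)/(z**3 - 2*z**2 - z + 2) = 3/(z + 1) + 1/(z - 1) - 4/(z - 2): now ∫(-z**2*log(z)) dz + ∫(-4/(z - 2)) dz + ∫(1/(z - 1)) dz + ∫(3/(z + 1)) dz.
Step 3. Evaluate the standard form [assuming z > 1]: now log(z - 1) + ∫(-z**2*log(z)) dz + ∫(-4/(z - 2)) dz + ∫(3/(z + 1)) dz.
Step 4. Evaluate the standard form [assuming z > 2]: now -4*log(z - 2) + log(z - 1) + ∫(-z**2*log(z)) dz + ∫(3/(z + 1)) dz.
Step 5. Evaluate the standard form [assuming z > -1]: now -4*log(z - 2) + log(z - 1) + 3*log(z + 1) + ∫(-z**2*log(z)) dz.
Step 6. Integrate ∫(-z**2*log(z)) dz by parts with u = log(z), dv = (-z**2) dz, so v = -z**3/3 [assuming z > 0]: now -z**3*log(z)/3 - 4*log(z - 2) + log(z - 1) + 3*log(z + 1) + ∫(z**2/3) dz.
Step 7. Evaluate the standard form: now -z**3*log(z)/3 + z**3/9 - 4*log(z - 2) + log(z - 1) + 3*log(z + 1).
Answer: -z**3*log(z)/3 + z**3/9 - 4*log(z - 2) + log(z - 1) + 3*log(z + 1).


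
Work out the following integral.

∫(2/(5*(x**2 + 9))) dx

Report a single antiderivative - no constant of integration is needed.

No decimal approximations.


Answer: 2*atan(x/3)/15.


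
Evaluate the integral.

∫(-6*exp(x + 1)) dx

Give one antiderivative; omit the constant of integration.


Answer: -6*exp(x + 1).


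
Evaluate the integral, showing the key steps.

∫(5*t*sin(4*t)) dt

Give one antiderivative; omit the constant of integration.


Step 1. Integrate ∫(5*t*sin(4*t)) dt by parts with u = t, dv = (5*sin(4*t)) dt, so v = -5*cos(4*t)/4: now -5*t*cos(4*t)/4 + ∫(5*cos(4*t)/4) dt.
Step 2. Evaluate the standard form: now -5*t*cos(4*t)/4 + 5*sin(4*t)/16.
Answer: -5*t*cos(4*t)/4 + 5*sin(4*t)/16.


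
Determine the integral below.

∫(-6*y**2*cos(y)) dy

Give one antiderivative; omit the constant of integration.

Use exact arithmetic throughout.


Answer: -6*y**2*sin(y) - 12*y*cos(y) + 12*sin(y).


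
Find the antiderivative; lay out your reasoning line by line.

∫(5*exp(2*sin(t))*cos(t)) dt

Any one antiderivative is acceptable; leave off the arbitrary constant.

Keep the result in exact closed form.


Step 1. Substitute u = sin(t), turning ∫(5*exp(2*sin(t))*cos(t)) dt into ∫(5*exp(2*u)) du: now ∫(5*exp(2*u)) du.
Step 2. Evaluate the standard form: now 5*exp(2*u)/2.
Step 3. Substitute back u = sin(t): now 5*exp(2*sin(t))/2.
Answer: 5*exp(2*sin(t))/2.


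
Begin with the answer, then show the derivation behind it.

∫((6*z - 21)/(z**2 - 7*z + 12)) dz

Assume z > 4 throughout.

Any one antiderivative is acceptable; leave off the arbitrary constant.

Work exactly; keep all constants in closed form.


The answer is 3*log(z - 4) + 3*log(z - 3).
Step 1. Decompose ∫((6*z - 21)/(z**2 - 7*z + 12)) dz by partial fractions, (6*z - 21)/(z**2 - 7*z + 12) = 3/(z - 3) + 3/(z - 4): now ∫(3/(z - 4)) dz + ∫(3/(z - 3)) dz.
Step 2. Evaluate the standard form [assuming z > 4]: now 3*log(z - 4) + ∫(3/(z - 3)) dz.
Step 3. Evaluate the standard form [assuming z > 3]: now 3*log(z - 4) + 3*log(z - 3).
Answer: 3*log(z - 4) + 3*log(z - 3).


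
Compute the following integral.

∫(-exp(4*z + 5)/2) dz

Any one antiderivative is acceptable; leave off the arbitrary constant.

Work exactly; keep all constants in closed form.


Answer: -exp(4*z + 5)/8.


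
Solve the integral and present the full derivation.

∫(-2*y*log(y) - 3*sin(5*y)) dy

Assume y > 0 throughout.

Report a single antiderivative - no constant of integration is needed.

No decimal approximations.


Step 1. Rewrite: now ∫(-2*y*log(y)) dy + ∫(-3*sin(5*y)) dy.
Step 2. Evaluate the standard form: now 3*cos(5*y)/5 + ∫(-2*y*log(y)) dy.
Step 3. Integrate ∫(-2*y*log(y)) dy by parts with u = log(y), dv = (-2*y) dy, so v = -y**2 [assuming y > 0]: now -y**2*log(y) + 3*cos(5*y)/5 + ∫(y) dy.
Step 4. Evaluate the standard form: now -y**2*log(y) + y**2/2 + 3*cos(5*y)/5.
Answer: -y**2*log(y) + y**2/2 + 3*cos(5*y)/5.


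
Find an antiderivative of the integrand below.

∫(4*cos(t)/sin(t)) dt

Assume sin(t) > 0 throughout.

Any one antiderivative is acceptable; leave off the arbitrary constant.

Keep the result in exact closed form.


Answer: 4*log(sin(t)).


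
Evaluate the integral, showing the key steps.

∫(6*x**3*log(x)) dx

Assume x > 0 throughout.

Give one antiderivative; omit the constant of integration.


Step 1. Integrate ∫(6*x**3*log(x)) dx by parts with u = log(x), dv = (6*x**3) dx, so v = 3*x**4/2 [assuming x > 0]: now 3*x**4*log(x)/2 + ∫(-3*x**3/2) dx.
Step 2. Evaluate the standard form: now 3*x**4*log(x)/2 - 3*x**4/8.
Answer: 3*x**4*log(x)/2 - 3*x**4/8.


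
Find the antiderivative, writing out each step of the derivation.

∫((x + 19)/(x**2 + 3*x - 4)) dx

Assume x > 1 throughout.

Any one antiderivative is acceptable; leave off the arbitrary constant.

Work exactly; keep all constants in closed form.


Step 1. Decompose ∫((x + 19)/(x**2 + 3*x - 4)) dx by partial fractions, (x + 19)/(x**2 + 3*x - 4) = -3/(x + 4) + 4/(x - 1): now ∫(4/(x - 1)) dx + ∫(-3/(x + 4)) dx.
Step 2. Evaluate the standard form [assuming x > 1]: now 4*log(x - 1) + ∫(-3/(x + 4)) dx.
Step 3. Evaluate the standard form [assuming x > -4]: now 4*log(x - 1) - 3*log(x + 4).
Answer: 4*log(x - 1) - 3*log(x + 4).


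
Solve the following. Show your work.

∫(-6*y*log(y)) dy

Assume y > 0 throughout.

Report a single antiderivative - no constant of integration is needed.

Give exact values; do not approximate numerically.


Step 1. Integrate ∫(-6*y*log(y)) dy by parts with u = log(y), dv = (-6*y) dy, so v = -3*y**2 [assuming y > 0]: now -3*y**2*log(y) + ∫(3*y) dy.
Step 2. Evaluate the standard form: now -3*y**2*log(y) + 3*y**2/2.
Answer: -3*y**2*log(y) + 3*y**2/2.


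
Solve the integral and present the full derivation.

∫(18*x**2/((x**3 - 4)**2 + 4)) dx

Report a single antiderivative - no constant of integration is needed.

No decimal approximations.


Step 1. Substitute u = x**3 - 4, turning ∫(18*x**2/((x**3 - 4)**2 + 4)) dx into ∫(6/(u**2 + 4)) du: now ∫(6/(u**2 + 4)) du.
Step 2. Evaluate the standard form: now 3*atan(u/2).
Step 3. Substitute back u = x**3 - 4: now 3*atan(x**3/2 - 2).
Answer: 3*atan(x**3/2 - 2).


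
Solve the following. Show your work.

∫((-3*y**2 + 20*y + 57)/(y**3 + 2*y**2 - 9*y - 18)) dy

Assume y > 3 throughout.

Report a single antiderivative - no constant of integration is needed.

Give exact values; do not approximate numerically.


Step 1. Decompose ∫((-3*y**2 + 20*y + 57)/(y**3 + 2*y**2 - 9*y - 18)) dy by partial fractions, (-3*y**2 + 20*y + 57)/(y**3 + 2*y**2 - 9*y - 18) = -5/(y + 3) - 1/(y + 2) + 3/(y - 3): now ∫(3/(y - 3)) dy + ∫(-1/(y + 2)) dy + ∫(-5/(y + 3)) dy.
Step 2. Evaluate the standard form [assuming y > 3]: now 3*log(y - 3) + ∫(-1/(y + 2)) dy + ∫(-5/(y + 3)) dy.
Step 3. Evaluate the standard form [assuming y > -3]: now 3*log(y - 3) - 5*log(y + 3) + ∫(-1/(y + 2)) dy.
Step 4. Evaluate the standard form [assuming y > -2]: now 3*log(y - 3) - log(y + 2) - 5*log(y + 3).
Answer: 3*log(y - 3) - log(y + 2) - 5*log(y + 3).


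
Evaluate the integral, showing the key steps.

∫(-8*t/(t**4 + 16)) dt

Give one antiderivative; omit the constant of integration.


Step 1. Substitute u = t**2, turning ∫(-8*t/(t**4 + 16)) dt into ∫(-4/(u**2 + 16)) du: now ∫(-4/(u**2 + 16)) du.
Step 2. Evaluate the standard form: now -atan(u/4).
Step 3. Substitute back u = t**2: now -atan(t**2/4).
Answer: -atan(t**2/4).
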